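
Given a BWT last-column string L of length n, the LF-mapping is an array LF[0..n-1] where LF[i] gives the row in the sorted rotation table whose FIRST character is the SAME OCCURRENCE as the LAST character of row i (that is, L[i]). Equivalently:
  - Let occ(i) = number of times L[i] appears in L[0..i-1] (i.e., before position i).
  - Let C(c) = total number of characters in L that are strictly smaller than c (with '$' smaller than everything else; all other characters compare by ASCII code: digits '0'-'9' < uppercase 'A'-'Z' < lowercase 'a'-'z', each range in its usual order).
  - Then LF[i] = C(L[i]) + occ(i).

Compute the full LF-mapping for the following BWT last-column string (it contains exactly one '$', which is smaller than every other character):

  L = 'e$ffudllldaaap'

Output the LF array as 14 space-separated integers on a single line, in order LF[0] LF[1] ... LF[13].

Answer: 6 0 7 8 13 4 9 10 11 5 1 2 3 12

Derivation:
Char counts: '$':1, 'a':3, 'd':2, 'e':1, 'f':2, 'l':3, 'p':1, 'u':1
C (first-col start): C('$')=0, C('a')=1, C('d')=4, C('e')=6, C('f')=7, C('l')=9, C('p')=12, C('u')=13
L[0]='e': occ=0, LF[0]=C('e')+0=6+0=6
L[1]='$': occ=0, LF[1]=C('$')+0=0+0=0
L[2]='f': occ=0, LF[2]=C('f')+0=7+0=7
L[3]='f': occ=1, LF[3]=C('f')+1=7+1=8
L[4]='u': occ=0, LF[4]=C('u')+0=13+0=13
L[5]='d': occ=0, LF[5]=C('d')+0=4+0=4
L[6]='l': occ=0, LF[6]=C('l')+0=9+0=9
L[7]='l': occ=1, LF[7]=C('l')+1=9+1=10
L[8]='l': occ=2, LF[8]=C('l')+2=9+2=11
L[9]='d': occ=1, LF[9]=C('d')+1=4+1=5
L[10]='a': occ=0, LF[10]=C('a')+0=1+0=1
L[11]='a': occ=1, LF[11]=C('a')+1=1+1=2
L[12]='a': occ=2, LF[12]=C('a')+2=1+2=3
L[13]='p': occ=0, LF[13]=C('p')+0=12+0=12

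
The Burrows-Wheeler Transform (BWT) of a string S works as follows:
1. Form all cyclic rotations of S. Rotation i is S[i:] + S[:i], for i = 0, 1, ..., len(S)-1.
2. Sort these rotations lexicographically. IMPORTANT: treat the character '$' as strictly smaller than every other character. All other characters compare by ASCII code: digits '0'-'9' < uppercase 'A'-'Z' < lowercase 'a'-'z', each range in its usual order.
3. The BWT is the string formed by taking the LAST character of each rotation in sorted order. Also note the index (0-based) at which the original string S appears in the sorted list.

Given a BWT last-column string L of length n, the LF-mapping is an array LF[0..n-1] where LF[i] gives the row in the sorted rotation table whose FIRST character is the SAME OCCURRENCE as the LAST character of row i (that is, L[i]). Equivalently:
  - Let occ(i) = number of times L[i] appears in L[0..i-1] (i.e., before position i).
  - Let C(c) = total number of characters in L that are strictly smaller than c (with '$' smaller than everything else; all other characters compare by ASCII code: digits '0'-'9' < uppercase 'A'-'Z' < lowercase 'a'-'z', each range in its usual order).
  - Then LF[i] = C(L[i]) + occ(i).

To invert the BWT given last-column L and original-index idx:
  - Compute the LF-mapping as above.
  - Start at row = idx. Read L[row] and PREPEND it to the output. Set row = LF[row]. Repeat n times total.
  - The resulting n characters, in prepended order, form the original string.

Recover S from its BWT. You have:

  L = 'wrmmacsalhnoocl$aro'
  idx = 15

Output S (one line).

Answer: raccoonmarshmallow$

Derivation:
LF mapping: 18 15 9 10 1 4 17 2 7 6 11 12 13 5 8 0 3 16 14
Walk LF starting at row 15, prepending L[row]:
  step 1: row=15, L[15]='$', prepend. Next row=LF[15]=0
  step 2: row=0, L[0]='w', prepend. Next row=LF[0]=18
  step 3: row=18, L[18]='o', prepend. Next row=LF[18]=14
  step 4: row=14, L[14]='l', prepend. Next row=LF[14]=8
  step 5: row=8, L[8]='l', prepend. Next row=LF[8]=7
  step 6: row=7, L[7]='a', prepend. Next row=LF[7]=2
  step 7: row=2, L[2]='m', prepend. Next row=LF[2]=9
  step 8: row=9, L[9]='h', prepend. Next row=LF[9]=6
  step 9: row=6, L[6]='s', prepend. Next row=LF[6]=17
  step 10: row=17, L[17]='r', prepend. Next row=LF[17]=16
  step 11: row=16, L[16]='a', prepend. Next row=LF[16]=3
  step 12: row=3, L[3]='m', prepend. Next row=LF[3]=10
  step 13: row=10, L[10]='n', prepend. Next row=LF[10]=11
  step 14: row=11, L[11]='o', prepend. Next row=LF[11]=12
  step 15: row=12, L[12]='o', prepend. Next row=LF[12]=13
  step 16: row=13, L[13]='c', prepend. Next row=LF[13]=5
  step 17: row=5, L[5]='c', prepend. Next row=LF[5]=4
  step 18: row=4, L[4]='a', prepend. Next row=LF[4]=1
  step 19: row=1, L[1]='r', prepend. Next row=LF[1]=15
Reversed output: raccoonmarshmallow$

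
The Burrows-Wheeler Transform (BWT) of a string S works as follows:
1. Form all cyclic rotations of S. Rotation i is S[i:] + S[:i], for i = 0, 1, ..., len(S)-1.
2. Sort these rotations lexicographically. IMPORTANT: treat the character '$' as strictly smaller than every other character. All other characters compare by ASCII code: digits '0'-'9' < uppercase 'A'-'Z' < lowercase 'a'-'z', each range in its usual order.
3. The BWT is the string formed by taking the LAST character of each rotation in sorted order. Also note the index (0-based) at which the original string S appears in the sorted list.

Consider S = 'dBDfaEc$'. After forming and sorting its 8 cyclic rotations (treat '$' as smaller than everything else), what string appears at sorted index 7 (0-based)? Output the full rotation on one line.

Answer: faEc$dBD

Derivation:
All 8 rotations (rotation i = S[i:]+S[:i]):
  rot[0] = dBDfaEc$
  rot[1] = BDfaEc$d
  rot[2] = DfaEc$dB
  rot[3] = faEc$dBD
  rot[4] = aEc$dBDf
  rot[5] = Ec$dBDfa
  rot[6] = c$dBDfaE
  rot[7] = $dBDfaEc
Sorted (with $ < everything):
  sorted[0] = $dBDfaEc
  sorted[1] = BDfaEc$d
  sorted[2] = DfaEc$dB
  sorted[3] = Ec$dBDfa
  sorted[4] = aEc$dBDf
  sorted[5] = c$dBDfaE
  sorted[6] = dBDfaEc$
  sorted[7] = faEc$dBD
sorted[7] = faEc$dBD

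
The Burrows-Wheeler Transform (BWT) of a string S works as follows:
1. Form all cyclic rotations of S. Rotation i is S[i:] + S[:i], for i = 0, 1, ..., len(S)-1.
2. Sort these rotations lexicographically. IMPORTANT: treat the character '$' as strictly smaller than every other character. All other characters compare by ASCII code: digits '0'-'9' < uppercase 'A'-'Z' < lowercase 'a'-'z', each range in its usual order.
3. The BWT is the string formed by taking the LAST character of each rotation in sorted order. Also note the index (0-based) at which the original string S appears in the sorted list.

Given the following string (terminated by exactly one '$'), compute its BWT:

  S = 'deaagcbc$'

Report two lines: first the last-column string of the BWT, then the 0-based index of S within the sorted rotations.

Answer: ceacbg$da
6

Derivation:
All 9 rotations (rotation i = S[i:]+S[:i]):
  rot[0] = deaagcbc$
  rot[1] = eaagcbc$d
  rot[2] = aagcbc$de
  rot[3] = agcbc$dea
  rot[4] = gcbc$deaa
  rot[5] = cbc$deaag
  rot[6] = bc$deaagc
  rot[7] = c$deaagcb
  rot[8] = $deaagcbc
Sorted (with $ < everything):
  sorted[0] = $deaagcbc  (last char: 'c')
  sorted[1] = aagcbc$de  (last char: 'e')
  sorted[2] = agcbc$dea  (last char: 'a')
  sorted[3] = bc$deaagc  (last char: 'c')
  sorted[4] = c$deaagcb  (last char: 'b')
  sorted[5] = cbc$deaag  (last char: 'g')
  sorted[6] = deaagcbc$  (last char: '$')
  sorted[7] = eaagcbc$d  (last char: 'd')
  sorted[8] = gcbc$deaa  (last char: 'a')
Last column: ceacbg$da
Original string S is at sorted index 6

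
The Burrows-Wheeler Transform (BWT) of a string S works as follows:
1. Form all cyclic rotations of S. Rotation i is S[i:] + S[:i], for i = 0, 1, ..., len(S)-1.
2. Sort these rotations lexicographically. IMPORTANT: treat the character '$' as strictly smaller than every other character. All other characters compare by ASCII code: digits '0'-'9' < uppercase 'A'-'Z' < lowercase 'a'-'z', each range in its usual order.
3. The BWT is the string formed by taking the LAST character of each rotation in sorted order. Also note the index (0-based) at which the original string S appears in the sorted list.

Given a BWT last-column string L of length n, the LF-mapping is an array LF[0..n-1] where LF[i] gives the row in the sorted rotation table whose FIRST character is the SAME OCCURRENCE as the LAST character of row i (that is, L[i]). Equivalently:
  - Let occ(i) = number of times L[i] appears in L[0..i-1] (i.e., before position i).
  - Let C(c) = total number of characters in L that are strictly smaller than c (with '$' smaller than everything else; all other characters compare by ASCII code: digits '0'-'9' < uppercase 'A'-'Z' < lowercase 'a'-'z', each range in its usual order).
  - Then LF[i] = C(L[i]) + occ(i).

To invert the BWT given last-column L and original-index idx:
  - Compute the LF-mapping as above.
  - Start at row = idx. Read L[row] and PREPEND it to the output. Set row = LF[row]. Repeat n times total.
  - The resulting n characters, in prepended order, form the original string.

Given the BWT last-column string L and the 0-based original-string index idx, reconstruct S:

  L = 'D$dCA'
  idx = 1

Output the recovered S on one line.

LF mapping: 3 0 4 2 1
Walk LF starting at row 1, prepending L[row]:
  step 1: row=1, L[1]='$', prepend. Next row=LF[1]=0
  step 2: row=0, L[0]='D', prepend. Next row=LF[0]=3
  step 3: row=3, L[3]='C', prepend. Next row=LF[3]=2
  step 4: row=2, L[2]='d', prepend. Next row=LF[2]=4
  step 5: row=4, L[4]='A', prepend. Next row=LF[4]=1
Reversed output: AdCD$

Answer: AdCD$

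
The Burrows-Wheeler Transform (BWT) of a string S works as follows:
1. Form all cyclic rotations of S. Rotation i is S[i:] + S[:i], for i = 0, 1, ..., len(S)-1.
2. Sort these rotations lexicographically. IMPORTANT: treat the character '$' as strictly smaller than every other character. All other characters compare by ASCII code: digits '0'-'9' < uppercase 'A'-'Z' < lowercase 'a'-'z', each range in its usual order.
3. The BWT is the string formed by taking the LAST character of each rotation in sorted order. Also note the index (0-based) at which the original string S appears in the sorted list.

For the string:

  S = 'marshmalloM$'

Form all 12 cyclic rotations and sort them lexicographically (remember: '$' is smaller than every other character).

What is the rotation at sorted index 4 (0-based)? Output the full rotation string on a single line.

All 12 rotations (rotation i = S[i:]+S[:i]):
  rot[0] = marshmalloM$
  rot[1] = arshmalloM$m
  rot[2] = rshmalloM$ma
  rot[3] = shmalloM$mar
  rot[4] = hmalloM$mars
  rot[5] = malloM$marsh
  rot[6] = alloM$marshm
  rot[7] = lloM$marshma
  rot[8] = loM$marshmal
  rot[9] = oM$marshmall
  rot[10] = M$marshmallo
  rot[11] = $marshmalloM
Sorted (with $ < everything):
  sorted[0] = $marshmalloM
  sorted[1] = M$marshmallo
  sorted[2] = alloM$marshm
  sorted[3] = arshmalloM$m
  sorted[4] = hmalloM$mars
  sorted[5] = lloM$marshma
  sorted[6] = loM$marshmal
  sorted[7] = malloM$marsh
  sorted[8] = marshmalloM$
  sorted[9] = oM$marshmall
  sorted[10] = rshmalloM$ma
  sorted[11] = shmalloM$mar
sorted[4] = hmalloM$mars

Answer: hmalloM$mars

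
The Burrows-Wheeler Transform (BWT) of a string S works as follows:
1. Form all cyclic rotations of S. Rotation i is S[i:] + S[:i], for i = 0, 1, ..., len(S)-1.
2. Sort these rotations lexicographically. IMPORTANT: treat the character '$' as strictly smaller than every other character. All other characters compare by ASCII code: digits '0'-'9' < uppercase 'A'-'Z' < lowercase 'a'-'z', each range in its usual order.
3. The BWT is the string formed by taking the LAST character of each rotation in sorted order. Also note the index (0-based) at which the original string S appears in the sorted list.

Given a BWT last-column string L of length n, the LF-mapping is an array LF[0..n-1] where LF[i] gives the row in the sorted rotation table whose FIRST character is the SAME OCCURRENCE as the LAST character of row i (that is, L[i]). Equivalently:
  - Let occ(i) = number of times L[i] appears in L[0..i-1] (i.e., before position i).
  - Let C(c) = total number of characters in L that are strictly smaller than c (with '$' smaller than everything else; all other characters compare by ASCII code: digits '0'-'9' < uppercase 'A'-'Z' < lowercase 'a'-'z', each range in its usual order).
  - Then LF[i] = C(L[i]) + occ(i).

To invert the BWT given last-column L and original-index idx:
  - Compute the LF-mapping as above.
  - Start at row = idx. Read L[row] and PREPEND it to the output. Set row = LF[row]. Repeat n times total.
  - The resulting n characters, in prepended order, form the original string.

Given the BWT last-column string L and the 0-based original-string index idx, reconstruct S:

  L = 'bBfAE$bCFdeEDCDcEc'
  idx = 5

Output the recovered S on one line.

Answer: DbDcfBACECcdEeFEb$

Derivation:
LF mapping: 11 2 17 1 7 0 12 3 10 15 16 8 5 4 6 13 9 14
Walk LF starting at row 5, prepending L[row]:
  step 1: row=5, L[5]='$', prepend. Next row=LF[5]=0
  step 2: row=0, L[0]='b', prepend. Next row=LF[0]=11
  step 3: row=11, L[11]='E', prepend. Next row=LF[11]=8
  step 4: row=8, L[8]='F', prepend. Next row=LF[8]=10
  step 5: row=10, L[10]='e', prepend. Next row=LF[10]=16
  step 6: row=16, L[16]='E', prepend. Next row=LF[16]=9
  step 7: row=9, L[9]='d', prepend. Next row=LF[9]=15
  step 8: row=15, L[15]='c', prepend. Next row=LF[15]=13
  step 9: row=13, L[13]='C', prepend. Next row=LF[13]=4
  step 10: row=4, L[4]='E', prepend. Next row=LF[4]=7
  step 11: row=7, L[7]='C', prepend. Next row=LF[7]=3
  step 12: row=3, L[3]='A', prepend. Next row=LF[3]=1
  step 13: row=1, L[1]='B', prepend. Next row=LF[1]=2
  step 14: row=2, L[2]='f', prepend. Next row=LF[2]=17
  step 15: row=17, L[17]='c', prepend. Next row=LF[17]=14
  step 16: row=14, L[14]='D', prepend. Next row=LF[14]=6
  step 17: row=6, L[6]='b', prepend. Next row=LF[6]=12
  step 18: row=12, L[12]='D', prepend. Next row=LF[12]=5
Reversed output: DbDcfBACECcdEeFEb$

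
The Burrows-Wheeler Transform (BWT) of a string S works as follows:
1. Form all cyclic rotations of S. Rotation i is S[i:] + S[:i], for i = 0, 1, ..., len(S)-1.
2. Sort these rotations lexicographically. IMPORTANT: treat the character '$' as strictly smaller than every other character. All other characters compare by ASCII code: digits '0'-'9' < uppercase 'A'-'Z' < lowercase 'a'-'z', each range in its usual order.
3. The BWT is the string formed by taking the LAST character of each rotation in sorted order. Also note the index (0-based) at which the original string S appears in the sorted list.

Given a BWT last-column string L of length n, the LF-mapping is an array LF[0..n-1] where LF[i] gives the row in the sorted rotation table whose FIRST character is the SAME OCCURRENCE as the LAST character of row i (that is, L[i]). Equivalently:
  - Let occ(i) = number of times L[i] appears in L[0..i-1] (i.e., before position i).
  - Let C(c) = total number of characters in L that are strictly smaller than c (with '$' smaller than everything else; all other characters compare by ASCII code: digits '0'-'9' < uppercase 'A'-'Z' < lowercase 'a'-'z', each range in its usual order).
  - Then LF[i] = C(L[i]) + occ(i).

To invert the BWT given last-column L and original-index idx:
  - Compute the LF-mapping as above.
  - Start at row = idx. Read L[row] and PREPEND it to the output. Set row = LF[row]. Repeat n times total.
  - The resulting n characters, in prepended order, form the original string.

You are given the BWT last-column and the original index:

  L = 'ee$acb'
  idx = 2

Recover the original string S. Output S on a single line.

LF mapping: 4 5 0 1 3 2
Walk LF starting at row 2, prepending L[row]:
  step 1: row=2, L[2]='$', prepend. Next row=LF[2]=0
  step 2: row=0, L[0]='e', prepend. Next row=LF[0]=4
  step 3: row=4, L[4]='c', prepend. Next row=LF[4]=3
  step 4: row=3, L[3]='a', prepend. Next row=LF[3]=1
  step 5: row=1, L[1]='e', prepend. Next row=LF[1]=5
  step 6: row=5, L[5]='b', prepend. Next row=LF[5]=2
Reversed output: beace$

Answer: beace$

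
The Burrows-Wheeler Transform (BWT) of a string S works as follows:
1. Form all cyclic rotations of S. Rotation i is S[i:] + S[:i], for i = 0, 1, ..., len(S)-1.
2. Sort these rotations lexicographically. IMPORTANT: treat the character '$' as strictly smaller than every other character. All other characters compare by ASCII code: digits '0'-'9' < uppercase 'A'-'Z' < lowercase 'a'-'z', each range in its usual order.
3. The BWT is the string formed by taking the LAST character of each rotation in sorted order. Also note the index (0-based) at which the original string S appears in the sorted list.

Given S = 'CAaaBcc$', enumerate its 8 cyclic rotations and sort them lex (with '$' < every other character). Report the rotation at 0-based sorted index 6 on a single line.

All 8 rotations (rotation i = S[i:]+S[:i]):
  rot[0] = CAaaBcc$
  rot[1] = AaaBcc$C
  rot[2] = aaBcc$CA
  rot[3] = aBcc$CAa
  rot[4] = Bcc$CAaa
  rot[5] = cc$CAaaB
  rot[6] = c$CAaaBc
  rot[7] = $CAaaBcc
Sorted (with $ < everything):
  sorted[0] = $CAaaBcc
  sorted[1] = AaaBcc$C
  sorted[2] = Bcc$CAaa
  sorted[3] = CAaaBcc$
  sorted[4] = aBcc$CAa
  sorted[5] = aaBcc$CA
  sorted[6] = c$CAaaBc
  sorted[7] = cc$CAaaB
sorted[6] = c$CAaaBc

Answer: c$CAaaBc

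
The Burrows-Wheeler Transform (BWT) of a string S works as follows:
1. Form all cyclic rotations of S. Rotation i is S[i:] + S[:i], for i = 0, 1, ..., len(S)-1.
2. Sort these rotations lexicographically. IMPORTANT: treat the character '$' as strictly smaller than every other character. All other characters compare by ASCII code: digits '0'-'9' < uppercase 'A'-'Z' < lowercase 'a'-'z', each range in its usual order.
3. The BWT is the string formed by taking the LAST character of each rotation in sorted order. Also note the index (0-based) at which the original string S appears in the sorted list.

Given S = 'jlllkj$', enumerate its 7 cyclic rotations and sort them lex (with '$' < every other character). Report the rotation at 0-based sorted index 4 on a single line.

All 7 rotations (rotation i = S[i:]+S[:i]):
  rot[0] = jlllkj$
  rot[1] = lllkj$j
  rot[2] = llkj$jl
  rot[3] = lkj$jll
  rot[4] = kj$jlll
  rot[5] = j$jlllk
  rot[6] = $jlllkj
Sorted (with $ < everything):
  sorted[0] = $jlllkj
  sorted[1] = j$jlllk
  sorted[2] = jlllkj$
  sorted[3] = kj$jlll
  sorted[4] = lkj$jll
  sorted[5] = llkj$jl
  sorted[6] = lllkj$j
sorted[4] = lkj$jll

Answer: lkj$jll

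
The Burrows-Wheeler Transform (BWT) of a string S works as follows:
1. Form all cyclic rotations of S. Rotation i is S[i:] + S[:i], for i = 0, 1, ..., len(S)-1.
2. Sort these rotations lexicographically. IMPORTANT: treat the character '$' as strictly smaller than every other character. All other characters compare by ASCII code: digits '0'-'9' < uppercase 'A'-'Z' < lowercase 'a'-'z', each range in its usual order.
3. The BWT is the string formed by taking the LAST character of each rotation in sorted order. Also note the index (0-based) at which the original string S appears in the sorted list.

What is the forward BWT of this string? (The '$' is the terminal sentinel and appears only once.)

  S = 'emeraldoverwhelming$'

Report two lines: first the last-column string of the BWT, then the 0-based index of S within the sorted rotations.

Answer: grlh$mvnwmaeelideeor
4

Derivation:
All 20 rotations (rotation i = S[i:]+S[:i]):
  rot[0] = emeraldoverwhelming$
  rot[1] = meraldoverwhelming$e
  rot[2] = eraldoverwhelming$em
  rot[3] = raldoverwhelming$eme
  rot[4] = aldoverwhelming$emer
  rot[5] = ldoverwhelming$emera
  rot[6] = doverwhelming$emeral
  rot[7] = overwhelming$emerald
  rot[8] = verwhelming$emeraldo
  rot[9] = erwhelming$emeraldov
  rot[10] = rwhelming$emeraldove
  rot[11] = whelming$emeraldover
  rot[12] = helming$emeraldoverw
  rot[13] = elming$emeraldoverwh
  rot[14] = lming$emeraldoverwhe
  rot[15] = ming$emeraldoverwhel
  rot[16] = ing$emeraldoverwhelm
  rot[17] = ng$emeraldoverwhelmi
  rot[18] = g$emeraldoverwhelmin
  rot[19] = $emeraldoverwhelming
Sorted (with $ < everything):
  sorted[0] = $emeraldoverwhelming  (last char: 'g')
  sorted[1] = aldoverwhelming$emer  (last char: 'r')
  sorted[2] = doverwhelming$emeral  (last char: 'l')
  sorted[3] = elming$emeraldoverwh  (last char: 'h')
  sorted[4] = emeraldoverwhelming$  (last char: '$')
  sorted[5] = eraldoverwhelming$em  (last char: 'm')
  sorted[6] = erwhelming$emeraldov  (last char: 'v')
  sorted[7] = g$emeraldoverwhelmin  (last char: 'n')
  sorted[8] = helming$emeraldoverw  (last char: 'w')
  sorted[9] = ing$emeraldoverwhelm  (last char: 'm')
  sorted[10] = ldoverwhelming$emera  (last char: 'a')
  sorted[11] = lming$emeraldoverwhe  (last char: 'e')
  sorted[12] = meraldoverwhelming$e  (last char: 'e')
  sorted[13] = ming$emeraldoverwhel  (last char: 'l')
  sorted[14] = ng$emeraldoverwhelmi  (last char: 'i')
  sorted[15] = overwhelming$emerald  (last char: 'd')
  sorted[16] = raldoverwhelming$eme  (last char: 'e')
  sorted[17] = rwhelming$emeraldove  (last char: 'e')
  sorted[18] = verwhelming$emeraldo  (last char: 'o')
  sorted[19] = whelming$emeraldover  (last char: 'r')
Last column: grlh$mvnwmaeelideeor
Original string S is at sorted index 4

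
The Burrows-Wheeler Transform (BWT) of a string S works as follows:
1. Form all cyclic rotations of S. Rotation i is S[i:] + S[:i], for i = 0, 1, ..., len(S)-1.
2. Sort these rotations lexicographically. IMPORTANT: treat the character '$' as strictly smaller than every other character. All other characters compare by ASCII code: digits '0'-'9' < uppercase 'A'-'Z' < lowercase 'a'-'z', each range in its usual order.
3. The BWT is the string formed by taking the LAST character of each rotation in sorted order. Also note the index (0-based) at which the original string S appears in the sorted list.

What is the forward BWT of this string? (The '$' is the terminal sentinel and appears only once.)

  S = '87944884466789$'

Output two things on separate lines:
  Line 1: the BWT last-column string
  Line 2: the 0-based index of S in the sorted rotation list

All 15 rotations (rotation i = S[i:]+S[:i]):
  rot[0] = 87944884466789$
  rot[1] = 7944884466789$8
  rot[2] = 944884466789$87
  rot[3] = 44884466789$879
  rot[4] = 4884466789$8794
  rot[5] = 884466789$87944
  rot[6] = 84466789$879448
  rot[7] = 4466789$8794488
  rot[8] = 466789$87944884
  rot[9] = 66789$879448844
  rot[10] = 6789$8794488446
  rot[11] = 789$87944884466
  rot[12] = 89$879448844667
  rot[13] = 9$8794488446678
  rot[14] = $87944884466789
Sorted (with $ < everything):
  sorted[0] = $87944884466789  (last char: '9')
  sorted[1] = 4466789$8794488  (last char: '8')
  sorted[2] = 44884466789$879  (last char: '9')
  sorted[3] = 466789$87944884  (last char: '4')
  sorted[4] = 4884466789$8794  (last char: '4')
  sorted[5] = 66789$879448844  (last char: '4')
  sorted[6] = 6789$8794488446  (last char: '6')
  sorted[7] = 789$87944884466  (last char: '6')
  sorted[8] = 7944884466789$8  (last char: '8')
  sorted[9] = 84466789$879448  (last char: '8')
  sorted[10] = 87944884466789$  (last char: '$')
  sorted[11] = 884466789$87944  (last char: '4')
  sorted[12] = 89$879448844667  (last char: '7')
  sorted[13] = 9$8794488446678  (last char: '8')
  sorted[14] = 944884466789$87  (last char: '7')
Last column: 9894446688$4787
Original string S is at sorted index 10

Answer: 9894446688$4787
10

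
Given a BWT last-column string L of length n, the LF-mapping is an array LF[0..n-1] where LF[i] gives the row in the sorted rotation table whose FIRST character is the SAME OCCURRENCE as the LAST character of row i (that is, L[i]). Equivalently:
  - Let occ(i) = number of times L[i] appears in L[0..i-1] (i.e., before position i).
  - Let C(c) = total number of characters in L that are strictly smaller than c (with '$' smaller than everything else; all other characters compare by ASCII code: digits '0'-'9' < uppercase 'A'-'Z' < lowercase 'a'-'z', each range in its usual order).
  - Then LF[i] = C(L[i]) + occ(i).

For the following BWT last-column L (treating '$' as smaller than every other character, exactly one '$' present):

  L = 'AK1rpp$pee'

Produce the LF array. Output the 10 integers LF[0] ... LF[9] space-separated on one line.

Answer: 2 3 1 9 6 7 0 8 4 5

Derivation:
Char counts: '$':1, '1':1, 'A':1, 'K':1, 'e':2, 'p':3, 'r':1
C (first-col start): C('$')=0, C('1')=1, C('A')=2, C('K')=3, C('e')=4, C('p')=6, C('r')=9
L[0]='A': occ=0, LF[0]=C('A')+0=2+0=2
L[1]='K': occ=0, LF[1]=C('K')+0=3+0=3
L[2]='1': occ=0, LF[2]=C('1')+0=1+0=1
L[3]='r': occ=0, LF[3]=C('r')+0=9+0=9
L[4]='p': occ=0, LF[4]=C('p')+0=6+0=6
L[5]='p': occ=1, LF[5]=C('p')+1=6+1=7
L[6]='$': occ=0, LF[6]=C('$')+0=0+0=0
L[7]='p': occ=2, LF[7]=C('p')+2=6+2=8
L[8]='e': occ=0, LF[8]=C('e')+0=4+0=4
L[9]='e': occ=1, LF[9]=C('e')+1=4+1=5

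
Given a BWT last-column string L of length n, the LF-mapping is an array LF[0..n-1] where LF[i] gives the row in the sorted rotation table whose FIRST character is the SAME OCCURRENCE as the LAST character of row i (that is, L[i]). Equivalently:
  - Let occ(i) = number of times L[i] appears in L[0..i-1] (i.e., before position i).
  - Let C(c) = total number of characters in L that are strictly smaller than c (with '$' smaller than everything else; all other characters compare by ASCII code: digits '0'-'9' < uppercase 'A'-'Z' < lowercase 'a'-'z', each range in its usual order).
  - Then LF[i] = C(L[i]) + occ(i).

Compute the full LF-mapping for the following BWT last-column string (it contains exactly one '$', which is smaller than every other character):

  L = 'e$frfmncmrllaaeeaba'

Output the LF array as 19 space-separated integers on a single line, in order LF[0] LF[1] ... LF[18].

Answer: 7 0 10 17 11 14 16 6 15 18 12 13 1 2 8 9 3 5 4

Derivation:
Char counts: '$':1, 'a':4, 'b':1, 'c':1, 'e':3, 'f':2, 'l':2, 'm':2, 'n':1, 'r':2
C (first-col start): C('$')=0, C('a')=1, C('b')=5, C('c')=6, C('e')=7, C('f')=10, C('l')=12, C('m')=14, C('n')=16, C('r')=17
L[0]='e': occ=0, LF[0]=C('e')+0=7+0=7
L[1]='$': occ=0, LF[1]=C('$')+0=0+0=0
L[2]='f': occ=0, LF[2]=C('f')+0=10+0=10
L[3]='r': occ=0, LF[3]=C('r')+0=17+0=17
L[4]='f': occ=1, LF[4]=C('f')+1=10+1=11
L[5]='m': occ=0, LF[5]=C('m')+0=14+0=14
L[6]='n': occ=0, LF[6]=C('n')+0=16+0=16
L[7]='c': occ=0, LF[7]=C('c')+0=6+0=6
L[8]='m': occ=1, LF[8]=C('m')+1=14+1=15
L[9]='r': occ=1, LF[9]=C('r')+1=17+1=18
L[10]='l': occ=0, LF[10]=C('l')+0=12+0=12
L[11]='l': occ=1, LF[11]=C('l')+1=12+1=13
L[12]='a': occ=0, LF[12]=C('a')+0=1+0=1
L[13]='a': occ=1, LF[13]=C('a')+1=1+1=2
L[14]='e': occ=1, LF[14]=C('e')+1=7+1=8
L[15]='e': occ=2, LF[15]=C('e')+2=7+2=9
L[16]='a': occ=2, LF[16]=C('a')+2=1+2=3
L[17]='b': occ=0, LF[17]=C('b')+0=5+0=5
L[18]='a': occ=3, LF[18]=C('a')+3=1+3=4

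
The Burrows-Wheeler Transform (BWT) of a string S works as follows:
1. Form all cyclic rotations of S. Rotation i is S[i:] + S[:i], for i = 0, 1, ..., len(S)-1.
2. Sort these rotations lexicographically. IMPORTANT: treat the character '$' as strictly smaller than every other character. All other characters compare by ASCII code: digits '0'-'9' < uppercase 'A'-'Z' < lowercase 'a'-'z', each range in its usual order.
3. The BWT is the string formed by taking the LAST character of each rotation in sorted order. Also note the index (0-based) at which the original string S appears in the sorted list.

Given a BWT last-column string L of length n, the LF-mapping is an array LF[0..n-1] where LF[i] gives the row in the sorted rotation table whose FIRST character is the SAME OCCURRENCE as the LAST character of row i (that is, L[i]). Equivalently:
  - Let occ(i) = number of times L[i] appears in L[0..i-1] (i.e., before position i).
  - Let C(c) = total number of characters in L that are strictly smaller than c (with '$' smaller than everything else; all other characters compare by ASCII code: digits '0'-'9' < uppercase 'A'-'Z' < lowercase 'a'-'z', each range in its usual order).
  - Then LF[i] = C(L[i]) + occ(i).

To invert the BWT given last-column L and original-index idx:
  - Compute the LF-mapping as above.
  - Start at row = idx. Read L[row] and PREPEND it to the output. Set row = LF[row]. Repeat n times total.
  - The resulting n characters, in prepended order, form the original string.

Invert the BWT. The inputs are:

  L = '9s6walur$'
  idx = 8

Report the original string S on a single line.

LF mapping: 2 6 1 8 3 4 7 5 0
Walk LF starting at row 8, prepending L[row]:
  step 1: row=8, L[8]='$', prepend. Next row=LF[8]=0
  step 2: row=0, L[0]='9', prepend. Next row=LF[0]=2
  step 3: row=2, L[2]='6', prepend. Next row=LF[2]=1
  step 4: row=1, L[1]='s', prepend. Next row=LF[1]=6
  step 5: row=6, L[6]='u', prepend. Next row=LF[6]=7
  step 6: row=7, L[7]='r', prepend. Next row=LF[7]=5
  step 7: row=5, L[5]='l', prepend. Next row=LF[5]=4
  step 8: row=4, L[4]='a', prepend. Next row=LF[4]=3
  step 9: row=3, L[3]='w', prepend. Next row=LF[3]=8
Reversed output: walrus69$

Answer: walrus69$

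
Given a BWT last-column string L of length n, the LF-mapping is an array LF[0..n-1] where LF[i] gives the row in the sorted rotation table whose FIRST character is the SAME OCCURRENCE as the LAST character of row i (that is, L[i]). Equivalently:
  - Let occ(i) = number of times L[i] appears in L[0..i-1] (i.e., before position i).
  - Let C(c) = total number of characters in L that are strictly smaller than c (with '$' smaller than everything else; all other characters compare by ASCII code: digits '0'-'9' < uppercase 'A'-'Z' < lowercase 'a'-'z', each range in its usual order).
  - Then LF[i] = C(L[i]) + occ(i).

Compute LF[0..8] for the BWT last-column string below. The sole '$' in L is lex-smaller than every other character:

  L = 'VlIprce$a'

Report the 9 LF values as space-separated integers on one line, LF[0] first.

Char counts: '$':1, 'I':1, 'V':1, 'a':1, 'c':1, 'e':1, 'l':1, 'p':1, 'r':1
C (first-col start): C('$')=0, C('I')=1, C('V')=2, C('a')=3, C('c')=4, C('e')=5, C('l')=6, C('p')=7, C('r')=8
L[0]='V': occ=0, LF[0]=C('V')+0=2+0=2
L[1]='l': occ=0, LF[1]=C('l')+0=6+0=6
L[2]='I': occ=0, LF[2]=C('I')+0=1+0=1
L[3]='p': occ=0, LF[3]=C('p')+0=7+0=7
L[4]='r': occ=0, LF[4]=C('r')+0=8+0=8
L[5]='c': occ=0, LF[5]=C('c')+0=4+0=4
L[6]='e': occ=0, LF[6]=C('e')+0=5+0=5
L[7]='$': occ=0, LF[7]=C('$')+0=0+0=0
L[8]='a': occ=0, LF[8]=C('a')+0=3+0=3

Answer: 2 6 1 7 8 4 5 0 3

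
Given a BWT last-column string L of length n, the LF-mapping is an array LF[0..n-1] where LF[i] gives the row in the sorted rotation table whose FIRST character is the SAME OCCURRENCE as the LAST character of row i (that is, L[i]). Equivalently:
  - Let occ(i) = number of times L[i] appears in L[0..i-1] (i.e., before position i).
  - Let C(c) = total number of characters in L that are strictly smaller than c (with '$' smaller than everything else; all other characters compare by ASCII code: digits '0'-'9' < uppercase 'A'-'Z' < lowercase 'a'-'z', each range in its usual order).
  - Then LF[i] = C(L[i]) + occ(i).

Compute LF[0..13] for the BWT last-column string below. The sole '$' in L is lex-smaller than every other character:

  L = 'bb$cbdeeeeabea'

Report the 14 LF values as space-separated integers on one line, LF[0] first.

Char counts: '$':1, 'a':2, 'b':4, 'c':1, 'd':1, 'e':5
C (first-col start): C('$')=0, C('a')=1, C('b')=3, C('c')=7, C('d')=8, C('e')=9
L[0]='b': occ=0, LF[0]=C('b')+0=3+0=3
L[1]='b': occ=1, LF[1]=C('b')+1=3+1=4
L[2]='$': occ=0, LF[2]=C('$')+0=0+0=0
L[3]='c': occ=0, LF[3]=C('c')+0=7+0=7
L[4]='b': occ=2, LF[4]=C('b')+2=3+2=5
L[5]='d': occ=0, LF[5]=C('d')+0=8+0=8
L[6]='e': occ=0, LF[6]=C('e')+0=9+0=9
L[7]='e': occ=1, LF[7]=C('e')+1=9+1=10
L[8]='e': occ=2, LF[8]=C('e')+2=9+2=11
L[9]='e': occ=3, LF[9]=C('e')+3=9+3=12
L[10]='a': occ=0, LF[10]=C('a')+0=1+0=1
L[11]='b': occ=3, LF[11]=C('b')+3=3+3=6
L[12]='e': occ=4, LF[12]=C('e')+4=9+4=13
L[13]='a': occ=1, LF[13]=C('a')+1=1+1=2

Answer: 3 4 0 7 5 8 9 10 11 12 1 6 13 2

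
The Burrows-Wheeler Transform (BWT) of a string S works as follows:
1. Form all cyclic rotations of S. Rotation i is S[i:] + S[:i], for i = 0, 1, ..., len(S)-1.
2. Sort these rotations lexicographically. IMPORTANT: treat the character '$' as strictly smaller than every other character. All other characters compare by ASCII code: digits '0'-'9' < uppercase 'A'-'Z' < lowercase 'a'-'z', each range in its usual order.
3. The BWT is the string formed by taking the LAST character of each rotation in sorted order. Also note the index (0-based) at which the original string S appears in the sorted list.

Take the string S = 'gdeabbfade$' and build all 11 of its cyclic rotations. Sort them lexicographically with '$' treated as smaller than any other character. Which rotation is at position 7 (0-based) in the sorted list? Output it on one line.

All 11 rotations (rotation i = S[i:]+S[:i]):
  rot[0] = gdeabbfade$
  rot[1] = deabbfade$g
  rot[2] = eabbfade$gd
  rot[3] = abbfade$gde
  rot[4] = bbfade$gdea
  rot[5] = bfade$gdeab
  rot[6] = fade$gdeabb
  rot[7] = ade$gdeabbf
  rot[8] = de$gdeabbfa
  rot[9] = e$gdeabbfad
  rot[10] = $gdeabbfade
Sorted (with $ < everything):
  sorted[0] = $gdeabbfade
  sorted[1] = abbfade$gde
  sorted[2] = ade$gdeabbf
  sorted[3] = bbfade$gdea
  sorted[4] = bfade$gdeab
  sorted[5] = de$gdeabbfa
  sorted[6] = deabbfade$g
  sorted[7] = e$gdeabbfad
  sorted[8] = eabbfade$gd
  sorted[9] = fade$gdeabb
  sorted[10] = gdeabbfade$
sorted[7] = e$gdeabbfad

Answer: e$gdeabbfad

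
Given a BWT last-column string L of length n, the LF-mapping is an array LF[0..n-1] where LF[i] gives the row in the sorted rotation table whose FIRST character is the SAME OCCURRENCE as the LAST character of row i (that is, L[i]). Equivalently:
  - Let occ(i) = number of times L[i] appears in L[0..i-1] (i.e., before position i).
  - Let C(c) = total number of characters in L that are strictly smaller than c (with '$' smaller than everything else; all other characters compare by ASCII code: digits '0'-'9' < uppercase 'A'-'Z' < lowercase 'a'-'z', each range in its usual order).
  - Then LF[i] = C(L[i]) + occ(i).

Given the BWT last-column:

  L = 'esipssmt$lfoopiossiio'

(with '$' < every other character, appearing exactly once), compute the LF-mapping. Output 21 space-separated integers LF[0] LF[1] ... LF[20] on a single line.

Char counts: '$':1, 'e':1, 'f':1, 'i':4, 'l':1, 'm':1, 'o':4, 'p':2, 's':5, 't':1
C (first-col start): C('$')=0, C('e')=1, C('f')=2, C('i')=3, C('l')=7, C('m')=8, C('o')=9, C('p')=13, C('s')=15, C('t')=20
L[0]='e': occ=0, LF[0]=C('e')+0=1+0=1
L[1]='s': occ=0, LF[1]=C('s')+0=15+0=15
L[2]='i': occ=0, LF[2]=C('i')+0=3+0=3
L[3]='p': occ=0, LF[3]=C('p')+0=13+0=13
L[4]='s': occ=1, LF[4]=C('s')+1=15+1=16
L[5]='s': occ=2, LF[5]=C('s')+2=15+2=17
L[6]='m': occ=0, LF[6]=C('m')+0=8+0=8
L[7]='t': occ=0, LF[7]=C('t')+0=20+0=20
L[8]='$': occ=0, LF[8]=C('$')+0=0+0=0
L[9]='l': occ=0, LF[9]=C('l')+0=7+0=7
L[10]='f': occ=0, LF[10]=C('f')+0=2+0=2
L[11]='o': occ=0, LF[11]=C('o')+0=9+0=9
L[12]='o': occ=1, LF[12]=C('o')+1=9+1=10
L[13]='p': occ=1, LF[13]=C('p')+1=13+1=14
L[14]='i': occ=1, LF[14]=C('i')+1=3+1=4
L[15]='o': occ=2, LF[15]=C('o')+2=9+2=11
L[16]='s': occ=3, LF[16]=C('s')+3=15+3=18
L[17]='s': occ=4, LF[17]=C('s')+4=15+4=19
L[18]='i': occ=2, LF[18]=C('i')+2=3+2=5
L[19]='i': occ=3, LF[19]=C('i')+3=3+3=6
L[20]='o': occ=3, LF[20]=C('o')+3=9+3=12

Answer: 1 15 3 13 16 17 8 20 0 7 2 9 10 14 4 11 18 19 5 6 12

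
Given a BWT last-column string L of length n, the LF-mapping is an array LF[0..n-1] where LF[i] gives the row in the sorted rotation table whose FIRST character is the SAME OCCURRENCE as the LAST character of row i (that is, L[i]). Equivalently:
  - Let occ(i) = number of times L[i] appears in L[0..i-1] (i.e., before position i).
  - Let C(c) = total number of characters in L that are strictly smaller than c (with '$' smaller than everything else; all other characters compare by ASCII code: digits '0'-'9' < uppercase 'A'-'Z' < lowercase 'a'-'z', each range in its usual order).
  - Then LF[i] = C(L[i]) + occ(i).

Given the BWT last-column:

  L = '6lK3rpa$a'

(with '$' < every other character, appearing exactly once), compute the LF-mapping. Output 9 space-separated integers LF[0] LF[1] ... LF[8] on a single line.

Answer: 2 6 3 1 8 7 4 0 5

Derivation:
Char counts: '$':1, '3':1, '6':1, 'K':1, 'a':2, 'l':1, 'p':1, 'r':1
C (first-col start): C('$')=0, C('3')=1, C('6')=2, C('K')=3, C('a')=4, C('l')=6, C('p')=7, C('r')=8
L[0]='6': occ=0, LF[0]=C('6')+0=2+0=2
L[1]='l': occ=0, LF[1]=C('l')+0=6+0=6
L[2]='K': occ=0, LF[2]=C('K')+0=3+0=3
L[3]='3': occ=0, LF[3]=C('3')+0=1+0=1
L[4]='r': occ=0, LF[4]=C('r')+0=8+0=8
L[5]='p': occ=0, LF[5]=C('p')+0=7+0=7
L[6]='a': occ=0, LF[6]=C('a')+0=4+0=4
L[7]='$': occ=0, LF[7]=C('$')+0=0+0=0
L[8]='a': occ=1, LF[8]=C('a')+1=4+1=5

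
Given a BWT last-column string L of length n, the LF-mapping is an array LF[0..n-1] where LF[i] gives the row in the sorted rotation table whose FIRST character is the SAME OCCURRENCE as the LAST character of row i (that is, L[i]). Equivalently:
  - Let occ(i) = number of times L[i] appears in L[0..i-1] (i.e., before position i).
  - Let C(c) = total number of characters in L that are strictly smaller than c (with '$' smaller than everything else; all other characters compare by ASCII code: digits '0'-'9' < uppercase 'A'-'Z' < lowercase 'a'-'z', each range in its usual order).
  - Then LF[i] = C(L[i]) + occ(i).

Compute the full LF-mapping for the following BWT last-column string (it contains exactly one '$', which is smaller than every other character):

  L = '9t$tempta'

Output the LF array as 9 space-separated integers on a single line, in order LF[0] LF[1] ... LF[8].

Char counts: '$':1, '9':1, 'a':1, 'e':1, 'm':1, 'p':1, 't':3
C (first-col start): C('$')=0, C('9')=1, C('a')=2, C('e')=3, C('m')=4, C('p')=5, C('t')=6
L[0]='9': occ=0, LF[0]=C('9')+0=1+0=1
L[1]='t': occ=0, LF[1]=C('t')+0=6+0=6
L[2]='$': occ=0, LF[2]=C('$')+0=0+0=0
L[3]='t': occ=1, LF[3]=C('t')+1=6+1=7
L[4]='e': occ=0, LF[4]=C('e')+0=3+0=3
L[5]='m': occ=0, LF[5]=C('m')+0=4+0=4
L[6]='p': occ=0, LF[6]=C('p')+0=5+0=5
L[7]='t': occ=2, LF[7]=C('t')+2=6+2=8
L[8]='a': occ=0, LF[8]=C('a')+0=2+0=2

Answer: 1 6 0 7 3 4 5 8 2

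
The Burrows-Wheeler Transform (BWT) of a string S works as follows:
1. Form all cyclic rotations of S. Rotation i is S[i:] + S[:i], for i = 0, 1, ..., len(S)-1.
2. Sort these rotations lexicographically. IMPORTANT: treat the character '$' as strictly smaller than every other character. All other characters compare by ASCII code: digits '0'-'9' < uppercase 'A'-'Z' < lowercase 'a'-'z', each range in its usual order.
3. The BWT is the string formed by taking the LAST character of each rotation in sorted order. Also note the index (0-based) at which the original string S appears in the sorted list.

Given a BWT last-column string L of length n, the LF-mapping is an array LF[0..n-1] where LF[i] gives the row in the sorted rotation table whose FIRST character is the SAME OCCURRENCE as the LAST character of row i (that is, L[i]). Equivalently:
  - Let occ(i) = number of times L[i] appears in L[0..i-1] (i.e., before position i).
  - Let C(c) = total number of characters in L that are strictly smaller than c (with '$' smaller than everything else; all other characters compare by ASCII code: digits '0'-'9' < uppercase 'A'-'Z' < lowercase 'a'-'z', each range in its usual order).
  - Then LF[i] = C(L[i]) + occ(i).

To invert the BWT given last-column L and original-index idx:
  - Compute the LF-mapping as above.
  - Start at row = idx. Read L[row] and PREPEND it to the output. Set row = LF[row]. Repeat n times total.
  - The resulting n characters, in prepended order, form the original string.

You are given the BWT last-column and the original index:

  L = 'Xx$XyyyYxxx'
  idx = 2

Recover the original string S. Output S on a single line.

LF mapping: 1 4 0 2 8 9 10 3 5 6 7
Walk LF starting at row 2, prepending L[row]:
  step 1: row=2, L[2]='$', prepend. Next row=LF[2]=0
  step 2: row=0, L[0]='X', prepend. Next row=LF[0]=1
  step 3: row=1, L[1]='x', prepend. Next row=LF[1]=4
  step 4: row=4, L[4]='y', prepend. Next row=LF[4]=8
  step 5: row=8, L[8]='x', prepend. Next row=LF[8]=5
  step 6: row=5, L[5]='y', prepend. Next row=LF[5]=9
  step 7: row=9, L[9]='x', prepend. Next row=LF[9]=6
  step 8: row=6, L[6]='y', prepend. Next row=LF[6]=10
  step 9: row=10, L[10]='x', prepend. Next row=LF[10]=7
  step 10: row=7, L[7]='Y', prepend. Next row=LF[7]=3
  step 11: row=3, L[3]='X', prepend. Next row=LF[3]=2
Reversed output: XYxyxyxyxX$

Answer: XYxyxyxyxX$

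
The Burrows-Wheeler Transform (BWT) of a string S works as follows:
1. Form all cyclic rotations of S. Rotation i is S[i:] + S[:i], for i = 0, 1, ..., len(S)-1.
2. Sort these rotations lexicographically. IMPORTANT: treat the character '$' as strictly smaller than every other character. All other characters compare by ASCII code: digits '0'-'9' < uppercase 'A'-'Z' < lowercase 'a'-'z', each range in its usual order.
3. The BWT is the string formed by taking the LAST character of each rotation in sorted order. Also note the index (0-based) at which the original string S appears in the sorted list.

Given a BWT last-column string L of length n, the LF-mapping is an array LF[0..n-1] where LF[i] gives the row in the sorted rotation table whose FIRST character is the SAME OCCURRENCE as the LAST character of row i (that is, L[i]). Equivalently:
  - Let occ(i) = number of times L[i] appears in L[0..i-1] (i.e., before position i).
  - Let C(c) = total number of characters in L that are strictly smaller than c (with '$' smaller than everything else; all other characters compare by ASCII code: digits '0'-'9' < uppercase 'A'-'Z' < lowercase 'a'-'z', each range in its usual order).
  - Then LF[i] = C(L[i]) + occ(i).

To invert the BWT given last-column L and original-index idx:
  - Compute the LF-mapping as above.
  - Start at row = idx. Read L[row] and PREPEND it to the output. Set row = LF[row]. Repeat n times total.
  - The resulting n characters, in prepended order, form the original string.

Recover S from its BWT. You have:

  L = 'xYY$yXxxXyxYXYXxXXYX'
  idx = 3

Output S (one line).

LF mapping: 13 8 9 0 18 1 14 15 2 19 16 10 3 11 4 17 5 6 12 7
Walk LF starting at row 3, prepending L[row]:
  step 1: row=3, L[3]='$', prepend. Next row=LF[3]=0
  step 2: row=0, L[0]='x', prepend. Next row=LF[0]=13
  step 3: row=13, L[13]='Y', prepend. Next row=LF[13]=11
  step 4: row=11, L[11]='Y', prepend. Next row=LF[11]=10
  step 5: row=10, L[10]='x', prepend. Next row=LF[10]=16
  step 6: row=16, L[16]='X', prepend. Next row=LF[16]=5
  step 7: row=5, L[5]='X', prepend. Next row=LF[5]=1
  step 8: row=1, L[1]='Y', prepend. Next row=LF[1]=8
  step 9: row=8, L[8]='X', prepend. Next row=LF[8]=2
  step 10: row=2, L[2]='Y', prepend. Next row=LF[2]=9
  step 11: row=9, L[9]='y', prepend. Next row=LF[9]=19
  step 12: row=19, L[19]='X', prepend. Next row=LF[19]=7
  step 13: row=7, L[7]='x', prepend. Next row=LF[7]=15
  step 14: row=15, L[15]='x', prepend. Next row=LF[15]=17
  step 15: row=17, L[17]='X', prepend. Next row=LF[17]=6
  step 16: row=6, L[6]='x', prepend. Next row=LF[6]=14
  step 17: row=14, L[14]='X', prepend. Next row=LF[14]=4
  step 18: row=4, L[4]='y', prepend. Next row=LF[4]=18
  step 19: row=18, L[18]='Y', prepend. Next row=LF[18]=12
  step 20: row=12, L[12]='X', prepend. Next row=LF[12]=3
Reversed output: XYyXxXxxXyYXYXXxYYx$

Answer: XYyXxXxxXyYXYXXxYYx$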